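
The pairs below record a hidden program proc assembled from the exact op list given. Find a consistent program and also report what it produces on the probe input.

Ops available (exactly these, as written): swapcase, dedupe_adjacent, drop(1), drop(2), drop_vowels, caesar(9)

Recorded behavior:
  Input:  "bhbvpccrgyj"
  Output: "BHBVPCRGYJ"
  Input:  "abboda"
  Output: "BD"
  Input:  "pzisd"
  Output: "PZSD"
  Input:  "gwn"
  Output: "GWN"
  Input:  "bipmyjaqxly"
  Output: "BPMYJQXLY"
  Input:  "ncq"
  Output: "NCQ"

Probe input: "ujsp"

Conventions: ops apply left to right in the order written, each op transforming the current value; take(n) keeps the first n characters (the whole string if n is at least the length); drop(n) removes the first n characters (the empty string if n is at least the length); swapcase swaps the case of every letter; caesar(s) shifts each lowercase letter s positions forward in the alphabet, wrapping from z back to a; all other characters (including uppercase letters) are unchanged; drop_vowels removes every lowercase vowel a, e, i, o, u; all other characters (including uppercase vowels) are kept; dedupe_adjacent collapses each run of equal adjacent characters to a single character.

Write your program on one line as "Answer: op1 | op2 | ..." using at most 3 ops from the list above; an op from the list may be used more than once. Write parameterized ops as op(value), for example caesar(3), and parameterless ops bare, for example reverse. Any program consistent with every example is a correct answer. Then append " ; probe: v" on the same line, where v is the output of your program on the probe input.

dedupe_adjacent | drop_vowels | swapcase ; probe: "JSP"

Check, running the answer program on each example:
  "bhbvpccrgyj" -> "bhbvpcrgyj" -> "bhbvpcrgyj" -> "BHBVPCRGYJ"
  "abboda" -> "aboda" -> "bd" -> "BD"
  "pzisd" -> "pzisd" -> "pzsd" -> "PZSD"
  "gwn" -> "gwn" -> "gwn" -> "GWN"
  "bipmyjaqxly" -> "bipmyjaqxly" -> "bpmyjqxly" -> "BPMYJQXLY"
  "ncq" -> "ncq" -> "ncq" -> "NCQ"
  probe: "ujsp" -> "ujsp" -> "jsp" -> "JSP"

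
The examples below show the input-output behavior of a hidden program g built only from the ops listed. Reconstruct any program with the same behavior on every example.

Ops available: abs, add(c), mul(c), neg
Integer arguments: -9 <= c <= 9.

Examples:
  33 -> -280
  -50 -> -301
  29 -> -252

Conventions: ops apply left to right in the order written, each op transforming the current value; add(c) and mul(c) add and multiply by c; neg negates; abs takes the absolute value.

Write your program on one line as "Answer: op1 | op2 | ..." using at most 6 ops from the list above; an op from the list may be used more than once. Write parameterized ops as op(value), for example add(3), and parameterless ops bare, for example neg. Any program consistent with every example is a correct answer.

add(7) | neg | mul(-7) | abs | neg

Check, running the answer program on each example:
  33 -> 40 -> -40 -> 280 -> 280 -> -280
  -50 -> -43 -> 43 -> -301 -> 301 -> -301
  29 -> 36 -> -36 -> 252 -> 252 -> -252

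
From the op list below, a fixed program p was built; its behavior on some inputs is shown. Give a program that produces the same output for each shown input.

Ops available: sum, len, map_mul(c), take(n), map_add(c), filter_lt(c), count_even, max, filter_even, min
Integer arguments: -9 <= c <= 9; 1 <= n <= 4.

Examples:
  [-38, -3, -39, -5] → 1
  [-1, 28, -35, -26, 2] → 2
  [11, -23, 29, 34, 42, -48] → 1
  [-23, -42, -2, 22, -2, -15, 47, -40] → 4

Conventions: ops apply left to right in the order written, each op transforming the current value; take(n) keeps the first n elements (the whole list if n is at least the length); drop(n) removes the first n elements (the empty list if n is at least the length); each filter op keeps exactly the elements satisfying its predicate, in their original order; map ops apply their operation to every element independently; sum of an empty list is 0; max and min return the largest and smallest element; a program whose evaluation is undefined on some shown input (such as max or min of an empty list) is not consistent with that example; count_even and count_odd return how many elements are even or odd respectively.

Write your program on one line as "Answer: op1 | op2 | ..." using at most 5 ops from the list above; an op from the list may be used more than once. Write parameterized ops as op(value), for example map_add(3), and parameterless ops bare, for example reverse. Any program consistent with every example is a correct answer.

filter_even | map_add(-8) | filter_lt(3) | map_add(3) | len

Check, running the answer program on each example:
  [-38, -3, -39, -5] -> [-38] -> [-46] -> [-46] -> [-43] -> 1
  [-1, 28, -35, -26, 2] -> [28, -26, 2] -> [20, -34, -6] -> [-34, -6] -> [-31, -3] -> 2
  [11, -23, 29, 34, 42, -48] -> [34, 42, -48] -> [26, 34, -56] -> [-56] -> [-53] -> 1
  [-23, -42, -2, 22, -2, -15, 47, -40] -> [-42, -2, 22, -2, -40] -> [-50, -10, 14, -10, -48] -> [-50, -10, -10, -48] -> [-47, -7, -7, -45] -> 4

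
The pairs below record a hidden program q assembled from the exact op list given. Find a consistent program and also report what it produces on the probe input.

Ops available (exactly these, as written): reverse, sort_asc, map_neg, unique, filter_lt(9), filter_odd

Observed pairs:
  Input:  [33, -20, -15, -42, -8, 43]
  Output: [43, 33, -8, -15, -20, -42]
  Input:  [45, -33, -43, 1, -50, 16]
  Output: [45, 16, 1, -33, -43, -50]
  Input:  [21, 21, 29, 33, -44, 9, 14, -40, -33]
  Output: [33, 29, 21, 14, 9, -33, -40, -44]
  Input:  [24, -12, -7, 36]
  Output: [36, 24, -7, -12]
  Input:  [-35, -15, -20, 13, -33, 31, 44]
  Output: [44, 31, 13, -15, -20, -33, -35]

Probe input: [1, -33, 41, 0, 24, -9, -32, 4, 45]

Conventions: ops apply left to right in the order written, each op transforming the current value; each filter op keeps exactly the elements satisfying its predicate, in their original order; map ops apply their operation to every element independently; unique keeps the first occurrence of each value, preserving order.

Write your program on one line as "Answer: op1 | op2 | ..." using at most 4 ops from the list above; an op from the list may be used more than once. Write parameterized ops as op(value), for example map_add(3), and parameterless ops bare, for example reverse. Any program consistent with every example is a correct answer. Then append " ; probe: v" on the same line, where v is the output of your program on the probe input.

sort_asc | reverse | unique ; probe: [45, 41, 24, 4, 1, 0, -9, -32, -33]

Check, running the answer program on each example:
  [33, -20, -15, -42, -8, 43] -> [-42, -20, -15, -8, 33, 43] -> [43, 33, -8, -15, -20, -42] -> [43, 33, -8, -15, -20, -42]
  [45, -33, -43, 1, -50, 16] -> [-50, -43, -33, 1, 16, 45] -> [45, 16, 1, -33, -43, -50] -> [45, 16, 1, -33, -43, -50]
  [21, 21, 29, 33, -44, 9, 14, -40, -33] -> [-44, -40, -33, 9, 14, 21, 21, 29, 33] -> [33, 29, 21, 21, 14, 9, -33, -40, -44] -> [33, 29, 21, 14, 9, -33, -40, -44]
  [24, -12, -7, 36] -> [-12, -7, 24, 36] -> [36, 24, -7, -12] -> [36, 24, -7, -12]
  [-35, -15, -20, 13, -33, 31, 44] -> [-35, -33, -20, -15, 13, 31, 44] -> [44, 31, 13, -15, -20, -33, -35] -> [44, 31, 13, -15, -20, -33, -35]
  probe: [1, -33, 41, 0, 24, -9, -32, 4, 45] -> [-33, -32, -9, 0, 1, 4, 24, 41, 45] -> [45, 41, 24, 4, 1, 0, -9, -32, -33] -> [45, 41, 24, 4, 1, 0, -9, -32, -33]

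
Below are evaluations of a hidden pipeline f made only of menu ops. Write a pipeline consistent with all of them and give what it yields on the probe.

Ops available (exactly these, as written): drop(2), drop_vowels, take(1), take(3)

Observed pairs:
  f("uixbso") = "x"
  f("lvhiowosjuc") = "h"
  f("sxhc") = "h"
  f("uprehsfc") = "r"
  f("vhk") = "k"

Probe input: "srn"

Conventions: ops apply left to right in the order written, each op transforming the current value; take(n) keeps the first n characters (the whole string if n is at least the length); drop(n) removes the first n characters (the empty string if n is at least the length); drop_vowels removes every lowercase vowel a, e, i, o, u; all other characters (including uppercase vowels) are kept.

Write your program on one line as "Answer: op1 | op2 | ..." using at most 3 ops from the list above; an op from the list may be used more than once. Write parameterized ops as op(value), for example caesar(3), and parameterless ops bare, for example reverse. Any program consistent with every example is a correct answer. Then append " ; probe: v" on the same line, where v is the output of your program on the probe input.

take(3) | drop(2) ; probe: "n"

Check, running the answer program on each example:
  "uixbso" -> "uix" -> "x"
  "lvhiowosjuc" -> "lvh" -> "h"
  "sxhc" -> "sxh" -> "h"
  "uprehsfc" -> "upr" -> "r"
  "vhk" -> "vhk" -> "k"
  probe: "srn" -> "srn" -> "n"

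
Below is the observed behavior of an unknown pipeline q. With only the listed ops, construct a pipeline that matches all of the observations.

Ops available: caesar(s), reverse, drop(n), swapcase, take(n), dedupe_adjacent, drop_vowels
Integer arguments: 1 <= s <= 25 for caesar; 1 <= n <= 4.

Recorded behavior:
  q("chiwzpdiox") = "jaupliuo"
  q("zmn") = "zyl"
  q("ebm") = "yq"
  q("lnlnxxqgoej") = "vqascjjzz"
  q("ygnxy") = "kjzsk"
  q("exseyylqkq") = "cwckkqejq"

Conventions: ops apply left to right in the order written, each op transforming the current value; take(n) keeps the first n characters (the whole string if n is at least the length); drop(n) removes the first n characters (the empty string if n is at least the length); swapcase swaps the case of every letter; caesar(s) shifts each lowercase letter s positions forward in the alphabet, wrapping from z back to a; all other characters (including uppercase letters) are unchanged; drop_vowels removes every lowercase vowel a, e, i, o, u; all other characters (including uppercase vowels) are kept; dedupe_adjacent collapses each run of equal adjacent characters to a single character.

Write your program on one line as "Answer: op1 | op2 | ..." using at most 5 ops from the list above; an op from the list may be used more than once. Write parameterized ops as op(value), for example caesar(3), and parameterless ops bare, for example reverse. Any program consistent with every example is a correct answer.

caesar(19) | drop_vowels | caesar(21) | reverse | caesar(24)

Check, running the answer program on each example:
  "chiwzpdiox" -> "vabpsiwbhq" -> "vbpswbhq" -> "qwknrwcl" -> "lcwrnkwq" -> "jaupliuo"
  "zmn" -> "sfg" -> "sfg" -> "nab" -> "ban" -> "zyl"
  "ebm" -> "xuf" -> "xf" -> "sa" -> "as" -> "yq"
  "lnlnxxqgoej" -> "egegqqjzhxc" -> "ggqqjzhxc" -> "bblleucsx" -> "xscuellbb" -> "vqascjjzz"
  "ygnxy" -> "rzgqr" -> "rzgqr" -> "mublm" -> "mlbum" -> "kjzsk"
  "exseyylqkq" -> "xqlxrrejdj" -> "xqlxrrjdj" -> "slgsmmeye" -> "eyemmsgls" -> "cwckkqejq"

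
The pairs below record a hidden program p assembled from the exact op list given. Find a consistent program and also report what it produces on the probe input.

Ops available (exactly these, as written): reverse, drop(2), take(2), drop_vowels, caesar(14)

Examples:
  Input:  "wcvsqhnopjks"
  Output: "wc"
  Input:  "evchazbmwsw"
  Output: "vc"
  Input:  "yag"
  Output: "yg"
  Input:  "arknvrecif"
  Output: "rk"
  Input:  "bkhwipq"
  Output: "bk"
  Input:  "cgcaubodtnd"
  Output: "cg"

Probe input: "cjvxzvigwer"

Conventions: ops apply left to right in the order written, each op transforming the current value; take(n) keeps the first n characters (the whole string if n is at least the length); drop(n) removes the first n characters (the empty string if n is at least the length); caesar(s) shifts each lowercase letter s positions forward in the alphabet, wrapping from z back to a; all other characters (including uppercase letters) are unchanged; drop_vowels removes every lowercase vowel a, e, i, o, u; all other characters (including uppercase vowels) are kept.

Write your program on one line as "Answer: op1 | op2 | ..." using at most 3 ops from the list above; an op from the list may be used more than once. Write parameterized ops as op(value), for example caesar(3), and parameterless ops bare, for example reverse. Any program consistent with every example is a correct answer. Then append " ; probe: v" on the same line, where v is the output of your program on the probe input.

drop_vowels | take(2) ; probe: "cj"

Check, running the answer program on each example:
  "wcvsqhnopjks" -> "wcvsqhnpjks" -> "wc"
  "evchazbmwsw" -> "vchzbmwsw" -> "vc"
  "yag" -> "yg" -> "yg"
  "arknvrecif" -> "rknvrcf" -> "rk"
  "bkhwipq" -> "bkhwpq" -> "bk"
  "cgcaubodtnd" -> "cgcbdtnd" -> "cg"
  probe: "cjvxzvigwer" -> "cjvxzvgwr" -> "cj"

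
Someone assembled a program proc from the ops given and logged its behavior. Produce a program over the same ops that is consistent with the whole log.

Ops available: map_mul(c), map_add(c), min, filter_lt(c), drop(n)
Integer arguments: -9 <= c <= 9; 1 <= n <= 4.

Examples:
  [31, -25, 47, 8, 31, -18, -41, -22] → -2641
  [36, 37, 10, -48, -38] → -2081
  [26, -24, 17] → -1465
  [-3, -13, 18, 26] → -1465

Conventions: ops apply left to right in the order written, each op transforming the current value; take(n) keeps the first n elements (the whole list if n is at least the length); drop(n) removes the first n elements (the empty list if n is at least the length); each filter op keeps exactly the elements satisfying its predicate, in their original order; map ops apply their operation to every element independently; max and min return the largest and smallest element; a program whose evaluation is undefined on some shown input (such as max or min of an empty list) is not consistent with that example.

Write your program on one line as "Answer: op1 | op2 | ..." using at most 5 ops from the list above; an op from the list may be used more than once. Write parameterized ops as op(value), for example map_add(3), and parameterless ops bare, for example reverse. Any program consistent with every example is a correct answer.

map_mul(7) | map_mul(-8) | filter_lt(7) | map_add(-9) | min

Check, running the answer program on each example:
  [31, -25, 47, 8, 31, -18, -41, -22] -> [217, -175, 329, 56, 217, -126, -287, -154] -> [-1736, 1400, -2632, -448, -1736, 1008, 2296, 1232] -> [-1736, -2632, -448, -1736] -> [-1745, -2641, -457, -1745] -> -2641
  [36, 37, 10, -48, -38] -> [252, 259, 70, -336, -266] -> [-2016, -2072, -560, 2688, 2128] -> [-2016, -2072, -560] -> [-2025, -2081, -569] -> -2081
  [26, -24, 17] -> [182, -168, 119] -> [-1456, 1344, -952] -> [-1456, -952] -> [-1465, -961] -> -1465
  [-3, -13, 18, 26] -> [-21, -91, 126, 182] -> [168, 728, -1008, -1456] -> [-1008, -1456] -> [-1017, -1465] -> -1465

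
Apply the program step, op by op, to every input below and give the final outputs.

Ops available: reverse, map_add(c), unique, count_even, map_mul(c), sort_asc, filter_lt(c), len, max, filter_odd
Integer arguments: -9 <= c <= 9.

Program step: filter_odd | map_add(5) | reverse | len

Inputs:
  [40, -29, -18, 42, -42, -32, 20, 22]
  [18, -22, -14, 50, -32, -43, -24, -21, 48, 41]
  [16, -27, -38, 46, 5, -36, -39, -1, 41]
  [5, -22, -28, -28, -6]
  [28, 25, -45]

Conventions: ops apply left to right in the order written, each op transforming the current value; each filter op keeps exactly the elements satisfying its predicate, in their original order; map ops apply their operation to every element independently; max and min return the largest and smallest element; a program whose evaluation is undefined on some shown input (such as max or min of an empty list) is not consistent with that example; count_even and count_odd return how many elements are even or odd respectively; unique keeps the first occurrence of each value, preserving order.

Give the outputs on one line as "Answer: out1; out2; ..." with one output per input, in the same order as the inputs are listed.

1; 3; 5; 1; 2

Execution, op by op:
  [40, -29, -18, 42, -42, -32, 20, 22] -> [-29] -> [-24] -> [-24] -> 1
  [18, -22, -14, 50, -32, -43, -24, -21, 48, 41] -> [-43, -21, 41] -> [-38, -16, 46] -> [46, -16, -38] -> 3
  [16, -27, -38, 46, 5, -36, -39, -1, 41] -> [-27, 5, -39, -1, 41] -> [-22, 10, -34, 4, 46] -> [46, 4, -34, 10, -22] -> 5
  [5, -22, -28, -28, -6] -> [5] -> [10] -> [10] -> 1
  [28, 25, -45] -> [25, -45] -> [30, -40] -> [-40, 30] -> 2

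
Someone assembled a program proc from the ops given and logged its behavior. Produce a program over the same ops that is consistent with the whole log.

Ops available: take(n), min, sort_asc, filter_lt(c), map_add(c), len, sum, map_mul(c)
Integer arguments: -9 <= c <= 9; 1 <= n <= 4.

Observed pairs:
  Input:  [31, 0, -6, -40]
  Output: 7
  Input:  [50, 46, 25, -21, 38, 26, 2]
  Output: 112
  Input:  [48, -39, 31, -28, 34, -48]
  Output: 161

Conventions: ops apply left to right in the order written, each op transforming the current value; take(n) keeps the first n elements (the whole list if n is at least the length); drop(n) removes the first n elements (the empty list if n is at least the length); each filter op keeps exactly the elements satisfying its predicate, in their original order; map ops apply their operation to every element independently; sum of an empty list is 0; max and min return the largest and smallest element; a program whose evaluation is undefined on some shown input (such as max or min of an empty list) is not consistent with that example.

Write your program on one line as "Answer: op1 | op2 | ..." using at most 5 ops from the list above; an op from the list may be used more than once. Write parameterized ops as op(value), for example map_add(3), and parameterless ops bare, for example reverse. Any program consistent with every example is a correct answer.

filter_lt(9) | map_add(5) | filter_lt(2) | map_mul(-7) | min

Check, running the answer program on each example:
  [31, 0, -6, -40] -> [0, -6, -40] -> [5, -1, -35] -> [-1, -35] -> [7, 245] -> 7
  [50, 46, 25, -21, 38, 26, 2] -> [-21, 2] -> [-16, 7] -> [-16] -> [112] -> 112
  [48, -39, 31, -28, 34, -48] -> [-39, -28, -48] -> [-34, -23, -43] -> [-34, -23, -43] -> [238, 161, 301] -> 161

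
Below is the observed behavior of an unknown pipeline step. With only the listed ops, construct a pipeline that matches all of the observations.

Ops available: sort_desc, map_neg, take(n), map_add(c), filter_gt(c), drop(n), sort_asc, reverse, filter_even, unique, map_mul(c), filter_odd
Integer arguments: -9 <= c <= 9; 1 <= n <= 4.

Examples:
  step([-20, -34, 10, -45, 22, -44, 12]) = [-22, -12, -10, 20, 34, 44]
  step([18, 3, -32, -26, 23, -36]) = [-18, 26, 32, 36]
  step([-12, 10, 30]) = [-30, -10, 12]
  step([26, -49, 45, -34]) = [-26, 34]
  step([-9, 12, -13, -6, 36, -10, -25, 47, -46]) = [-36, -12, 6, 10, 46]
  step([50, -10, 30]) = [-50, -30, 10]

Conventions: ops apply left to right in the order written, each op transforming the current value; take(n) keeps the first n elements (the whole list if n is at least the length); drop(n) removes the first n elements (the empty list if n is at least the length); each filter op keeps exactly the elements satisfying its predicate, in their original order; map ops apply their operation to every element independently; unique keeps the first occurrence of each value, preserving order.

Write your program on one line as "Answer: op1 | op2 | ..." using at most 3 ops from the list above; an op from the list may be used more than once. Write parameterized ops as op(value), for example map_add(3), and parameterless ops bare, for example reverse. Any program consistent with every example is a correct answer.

filter_even | sort_desc | map_neg

Check, running the answer program on each example:
  [-20, -34, 10, -45, 22, -44, 12] -> [-20, -34, 10, 22, -44, 12] -> [22, 12, 10, -20, -34, -44] -> [-22, -12, -10, 20, 34, 44]
  [18, 3, -32, -26, 23, -36] -> [18, -32, -26, -36] -> [18, -26, -32, -36] -> [-18, 26, 32, 36]
  [-12, 10, 30] -> [-12, 10, 30] -> [30, 10, -12] -> [-30, -10, 12]
  [26, -49, 45, -34] -> [26, -34] -> [26, -34] -> [-26, 34]
  [-9, 12, -13, -6, 36, -10, -25, 47, -46] -> [12, -6, 36, -10, -46] -> [36, 12, -6, -10, -46] -> [-36, -12, 6, 10, 46]
  [50, -10, 30] -> [50, -10, 30] -> [50, 30, -10] -> [-50, -30, 10]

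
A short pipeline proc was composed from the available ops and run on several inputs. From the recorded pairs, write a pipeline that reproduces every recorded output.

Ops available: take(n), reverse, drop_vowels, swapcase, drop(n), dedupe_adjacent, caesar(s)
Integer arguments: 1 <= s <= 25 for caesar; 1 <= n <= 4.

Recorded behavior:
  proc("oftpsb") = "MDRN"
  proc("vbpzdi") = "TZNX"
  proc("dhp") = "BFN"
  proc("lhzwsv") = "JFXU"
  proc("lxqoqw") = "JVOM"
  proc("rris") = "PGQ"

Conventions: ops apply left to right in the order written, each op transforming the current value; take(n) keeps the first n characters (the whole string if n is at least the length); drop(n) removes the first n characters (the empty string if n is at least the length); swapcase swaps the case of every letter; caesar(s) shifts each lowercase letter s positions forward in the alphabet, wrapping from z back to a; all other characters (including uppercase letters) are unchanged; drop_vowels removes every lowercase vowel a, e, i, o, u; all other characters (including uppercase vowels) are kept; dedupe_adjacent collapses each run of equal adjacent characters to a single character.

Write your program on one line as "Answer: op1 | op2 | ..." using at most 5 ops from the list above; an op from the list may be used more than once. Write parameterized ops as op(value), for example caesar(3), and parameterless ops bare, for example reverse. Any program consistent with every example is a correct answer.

take(4) | caesar(24) | swapcase | dedupe_adjacent

Check, running the answer program on each example:
  "oftpsb" -> "oftp" -> "mdrn" -> "MDRN" -> "MDRN"
  "vbpzdi" -> "vbpz" -> "tznx" -> "TZNX" -> "TZNX"
  "dhp" -> "dhp" -> "bfn" -> "BFN" -> "BFN"
  "lhzwsv" -> "lhzw" -> "jfxu" -> "JFXU" -> "JFXU"
  "lxqoqw" -> "lxqo" -> "jvom" -> "JVOM" -> "JVOM"
  "rris" -> "rris" -> "ppgq" -> "PPGQ" -> "PGQ"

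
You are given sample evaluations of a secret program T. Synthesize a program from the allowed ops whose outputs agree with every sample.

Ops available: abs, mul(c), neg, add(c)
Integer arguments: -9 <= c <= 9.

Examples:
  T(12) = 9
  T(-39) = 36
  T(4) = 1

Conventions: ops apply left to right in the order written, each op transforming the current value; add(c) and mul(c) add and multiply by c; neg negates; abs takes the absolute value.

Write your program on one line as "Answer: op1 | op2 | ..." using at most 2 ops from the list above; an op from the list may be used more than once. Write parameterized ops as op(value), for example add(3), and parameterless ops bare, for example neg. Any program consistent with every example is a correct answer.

abs | add(-3)

Check, running the answer program on each example:
  12 -> 12 -> 9
  -39 -> 39 -> 36
  4 -> 4 -> 1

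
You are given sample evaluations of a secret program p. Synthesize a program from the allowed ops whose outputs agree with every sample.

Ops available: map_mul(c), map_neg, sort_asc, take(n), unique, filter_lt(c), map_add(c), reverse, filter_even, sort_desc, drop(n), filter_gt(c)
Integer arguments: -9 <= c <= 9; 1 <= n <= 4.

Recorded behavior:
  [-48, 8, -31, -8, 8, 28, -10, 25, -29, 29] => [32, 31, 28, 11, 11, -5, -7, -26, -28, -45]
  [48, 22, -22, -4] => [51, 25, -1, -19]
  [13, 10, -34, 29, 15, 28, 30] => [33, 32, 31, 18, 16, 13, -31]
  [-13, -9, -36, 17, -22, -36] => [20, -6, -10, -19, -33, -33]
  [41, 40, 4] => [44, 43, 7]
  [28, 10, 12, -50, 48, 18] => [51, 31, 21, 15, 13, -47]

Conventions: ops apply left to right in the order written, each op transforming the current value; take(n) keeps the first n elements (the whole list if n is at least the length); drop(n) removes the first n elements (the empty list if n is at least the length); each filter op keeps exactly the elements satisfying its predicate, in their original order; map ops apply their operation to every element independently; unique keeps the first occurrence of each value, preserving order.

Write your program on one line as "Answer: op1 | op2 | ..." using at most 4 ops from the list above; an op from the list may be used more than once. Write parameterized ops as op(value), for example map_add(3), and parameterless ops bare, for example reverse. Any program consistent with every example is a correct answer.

sort_desc | map_add(7) | map_add(-4)

Check, running the answer program on each example:
  [-48, 8, -31, -8, 8, 28, -10, 25, -29, 29] -> [29, 28, 25, 8, 8, -8, -10, -29, -31, -48] -> [36, 35, 32, 15, 15, -1, -3, -22, -24, -41] -> [32, 31, 28, 11, 11, -5, -7, -26, -28, -45]
  [48, 22, -22, -4] -> [48, 22, -4, -22] -> [55, 29, 3, -15] -> [51, 25, -1, -19]
  [13, 10, -34, 29, 15, 28, 30] -> [30, 29, 28, 15, 13, 10, -34] -> [37, 36, 35, 22, 20, 17, -27] -> [33, 32, 31, 18, 16, 13, -31]
  [-13, -9, -36, 17, -22, -36] -> [17, -9, -13, -22, -36, -36] -> [24, -2, -6, -15, -29, -29] -> [20, -6, -10, -19, -33, -33]
  [41, 40, 4] -> [41, 40, 4] -> [48, 47, 11] -> [44, 43, 7]
  [28, 10, 12, -50, 48, 18] -> [48, 28, 18, 12, 10, -50] -> [55, 35, 25, 19, 17, -43] -> [51, 31, 21, 15, 13, -47]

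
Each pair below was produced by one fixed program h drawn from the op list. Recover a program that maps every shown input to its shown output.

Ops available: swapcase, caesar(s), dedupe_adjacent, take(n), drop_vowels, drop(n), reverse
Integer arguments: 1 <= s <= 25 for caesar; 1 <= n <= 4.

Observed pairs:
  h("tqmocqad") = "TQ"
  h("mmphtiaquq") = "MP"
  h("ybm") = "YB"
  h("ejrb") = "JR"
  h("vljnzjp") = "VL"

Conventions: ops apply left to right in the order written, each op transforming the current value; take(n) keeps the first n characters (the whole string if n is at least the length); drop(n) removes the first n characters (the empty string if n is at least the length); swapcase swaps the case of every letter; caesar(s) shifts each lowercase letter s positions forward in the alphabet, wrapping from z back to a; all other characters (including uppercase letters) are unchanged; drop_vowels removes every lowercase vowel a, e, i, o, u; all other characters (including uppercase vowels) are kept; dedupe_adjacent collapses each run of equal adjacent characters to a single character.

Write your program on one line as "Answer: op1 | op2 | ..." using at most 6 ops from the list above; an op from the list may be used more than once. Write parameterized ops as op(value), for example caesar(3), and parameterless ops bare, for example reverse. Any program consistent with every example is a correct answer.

dedupe_adjacent | drop_vowels | dedupe_adjacent | swapcase | take(2)

Check, running the answer program on each example:
  "tqmocqad" -> "tqmocqad" -> "tqmcqd" -> "tqmcqd" -> "TQMCQD" -> "TQ"
  "mmphtiaquq" -> "mphtiaquq" -> "mphtqq" -> "mphtq" -> "MPHTQ" -> "MP"
  "ybm" -> "ybm" -> "ybm" -> "ybm" -> "YBM" -> "YB"
  "ejrb" -> "ejrb" -> "jrb" -> "jrb" -> "JRB" -> "JR"
  "vljnzjp" -> "vljnzjp" -> "vljnzjp" -> "vljnzjp" -> "VLJNZJP" -> "VL"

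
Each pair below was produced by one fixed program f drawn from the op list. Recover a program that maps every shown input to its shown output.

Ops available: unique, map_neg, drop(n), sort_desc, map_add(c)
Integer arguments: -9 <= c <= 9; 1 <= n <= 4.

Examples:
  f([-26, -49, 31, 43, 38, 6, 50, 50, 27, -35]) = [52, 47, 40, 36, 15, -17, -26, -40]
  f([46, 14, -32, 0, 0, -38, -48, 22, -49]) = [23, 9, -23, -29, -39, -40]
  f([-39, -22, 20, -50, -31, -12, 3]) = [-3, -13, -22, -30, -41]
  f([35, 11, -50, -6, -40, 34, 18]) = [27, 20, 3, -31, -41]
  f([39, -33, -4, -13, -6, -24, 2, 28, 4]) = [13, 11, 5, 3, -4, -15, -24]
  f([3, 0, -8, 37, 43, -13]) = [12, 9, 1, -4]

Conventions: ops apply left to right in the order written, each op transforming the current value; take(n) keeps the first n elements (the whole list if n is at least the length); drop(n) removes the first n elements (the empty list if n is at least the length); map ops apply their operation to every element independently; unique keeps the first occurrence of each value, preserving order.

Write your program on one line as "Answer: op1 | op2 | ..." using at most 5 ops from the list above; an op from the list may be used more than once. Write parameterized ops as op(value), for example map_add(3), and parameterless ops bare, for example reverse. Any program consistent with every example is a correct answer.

sort_desc | drop(2) | map_add(7) | map_add(2) | unique

Check, running the answer program on each example:
  [-26, -49, 31, 43, 38, 6, 50, 50, 27, -35] -> [50, 50, 43, 38, 31, 27, 6, -26, -35, -49] -> [43, 38, 31, 27, 6, -26, -35, -49] -> [50, 45, 38, 34, 13, -19, -28, -42] -> [52, 47, 40, 36, 15, -17, -26, -40] -> [52, 47, 40, 36, 15, -17, -26, -40]
  [46, 14, -32, 0, 0, -38, -48, 22, -49] -> [46, 22, 14, 0, 0, -32, -38, -48, -49] -> [14, 0, 0, -32, -38, -48, -49] -> [21, 7, 7, -25, -31, -41, -42] -> [23, 9, 9, -23, -29, -39, -40] -> [23, 9, -23, -29, -39, -40]
  [-39, -22, 20, -50, -31, -12, 3] -> [20, 3, -12, -22, -31, -39, -50] -> [-12, -22, -31, -39, -50] -> [-5, -15, -24, -32, -43] -> [-3, -13, -22, -30, -41] -> [-3, -13, -22, -30, -41]
  [35, 11, -50, -6, -40, 34, 18] -> [35, 34, 18, 11, -6, -40, -50] -> [18, 11, -6, -40, -50] -> [25, 18, 1, -33, -43] -> [27, 20, 3, -31, -41] -> [27, 20, 3, -31, -41]
  [39, -33, -4, -13, -6, -24, 2, 28, 4] -> [39, 28, 4, 2, -4, -6, -13, -24, -33] -> [4, 2, -4, -6, -13, -24, -33] -> [11, 9, 3, 1, -6, -17, -26] -> [13, 11, 5, 3, -4, -15, -24] -> [13, 11, 5, 3, -4, -15, -24]
  [3, 0, -8, 37, 43, -13] -> [43, 37, 3, 0, -8, -13] -> [3, 0, -8, -13] -> [10, 7, -1, -6] -> [12, 9, 1, -4] -> [12, 9, 1, -4]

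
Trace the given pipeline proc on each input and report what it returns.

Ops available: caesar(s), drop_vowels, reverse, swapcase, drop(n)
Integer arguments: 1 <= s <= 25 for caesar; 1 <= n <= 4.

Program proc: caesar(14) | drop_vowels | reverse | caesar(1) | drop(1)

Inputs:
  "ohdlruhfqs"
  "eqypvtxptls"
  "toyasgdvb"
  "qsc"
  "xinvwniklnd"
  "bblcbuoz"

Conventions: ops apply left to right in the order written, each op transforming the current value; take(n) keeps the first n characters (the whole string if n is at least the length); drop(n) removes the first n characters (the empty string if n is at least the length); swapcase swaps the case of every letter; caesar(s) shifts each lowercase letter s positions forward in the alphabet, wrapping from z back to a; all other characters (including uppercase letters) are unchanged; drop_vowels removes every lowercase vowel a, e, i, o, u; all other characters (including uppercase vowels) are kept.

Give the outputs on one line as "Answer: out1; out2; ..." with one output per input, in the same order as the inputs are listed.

Execution, op by op:
  "ohdlruhfqs" -> "cvrzfivteg" -> "cvrzfvtg" -> "gtvfzrvc" -> "huwgaswd" -> "uwgaswd"
  "eqypvtxptls" -> "semdjhldhzg" -> "smdjhldhzg" -> "gzhdlhjdms" -> "haiemikent" -> "aiemikent"
  "toyasgdvb" -> "hcmogurjp" -> "hcmgrjp" -> "pjrgmch" -> "qkshndi" -> "kshndi"
  "qsc" -> "egq" -> "gq" -> "qg" -> "rh" -> "h"
  "xinvwniklnd" -> "lwbjkbwyzbr" -> "lwbjkbwyzbr" -> "rbzywbkjbwl" -> "scazxclkcxm" -> "cazxclkcxm"
  "bblcbuoz" -> "ppzqpicn" -> "ppzqpcn" -> "ncpqzpp" -> "odqraqq" -> "dqraqq"

"uwgaswd"; "aiemikent"; "kshndi"; "h"; "cazxclkcxm"; "dqraqq"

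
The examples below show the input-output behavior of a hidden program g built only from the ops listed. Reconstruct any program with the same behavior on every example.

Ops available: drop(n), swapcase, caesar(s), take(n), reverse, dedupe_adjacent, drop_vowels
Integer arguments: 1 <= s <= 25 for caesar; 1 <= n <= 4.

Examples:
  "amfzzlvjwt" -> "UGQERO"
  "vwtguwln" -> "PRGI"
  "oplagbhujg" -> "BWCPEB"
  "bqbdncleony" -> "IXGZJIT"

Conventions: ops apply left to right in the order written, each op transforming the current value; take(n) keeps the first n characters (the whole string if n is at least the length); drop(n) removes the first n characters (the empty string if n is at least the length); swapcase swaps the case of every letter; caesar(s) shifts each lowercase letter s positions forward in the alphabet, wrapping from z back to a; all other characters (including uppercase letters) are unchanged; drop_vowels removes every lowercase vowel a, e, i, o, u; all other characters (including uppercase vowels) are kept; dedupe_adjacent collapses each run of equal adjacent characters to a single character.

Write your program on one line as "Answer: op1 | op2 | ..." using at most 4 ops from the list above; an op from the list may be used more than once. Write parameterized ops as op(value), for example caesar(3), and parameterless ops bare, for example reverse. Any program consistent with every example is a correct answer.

caesar(21) | drop(1) | drop(3) | swapcase

Check, running the answer program on each example:
  "amfzzlvjwt" -> "vhauugqero" -> "hauugqero" -> "ugqero" -> "UGQERO"
  "vwtguwln" -> "qrobprgi" -> "robprgi" -> "prgi" -> "PRGI"
  "oplagbhujg" -> "jkgvbwcpeb" -> "kgvbwcpeb" -> "bwcpeb" -> "BWCPEB"
  "bqbdncleony" -> "wlwyixgzjit" -> "lwyixgzjit" -> "ixgzjit" -> "IXGZJIT"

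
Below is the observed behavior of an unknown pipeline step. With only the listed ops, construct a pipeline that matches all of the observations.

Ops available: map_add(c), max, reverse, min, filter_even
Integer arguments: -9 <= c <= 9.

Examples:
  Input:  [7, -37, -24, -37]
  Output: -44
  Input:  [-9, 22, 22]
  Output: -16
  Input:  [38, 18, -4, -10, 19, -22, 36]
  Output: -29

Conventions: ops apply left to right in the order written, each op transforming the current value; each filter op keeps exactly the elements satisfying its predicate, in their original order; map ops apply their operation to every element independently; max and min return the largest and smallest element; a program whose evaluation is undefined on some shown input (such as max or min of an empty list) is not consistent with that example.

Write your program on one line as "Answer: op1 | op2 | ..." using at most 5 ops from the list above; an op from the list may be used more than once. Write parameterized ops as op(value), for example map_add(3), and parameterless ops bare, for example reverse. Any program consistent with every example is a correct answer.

reverse | map_add(-7) | reverse | min

Check, running the answer program on each example:
  [7, -37, -24, -37] -> [-37, -24, -37, 7] -> [-44, -31, -44, 0] -> [0, -44, -31, -44] -> -44
  [-9, 22, 22] -> [22, 22, -9] -> [15, 15, -16] -> [-16, 15, 15] -> -16
  [38, 18, -4, -10, 19, -22, 36] -> [36, -22, 19, -10, -4, 18, 38] -> [29, -29, 12, -17, -11, 11, 31] -> [31, 11, -11, -17, 12, -29, 29] -> -29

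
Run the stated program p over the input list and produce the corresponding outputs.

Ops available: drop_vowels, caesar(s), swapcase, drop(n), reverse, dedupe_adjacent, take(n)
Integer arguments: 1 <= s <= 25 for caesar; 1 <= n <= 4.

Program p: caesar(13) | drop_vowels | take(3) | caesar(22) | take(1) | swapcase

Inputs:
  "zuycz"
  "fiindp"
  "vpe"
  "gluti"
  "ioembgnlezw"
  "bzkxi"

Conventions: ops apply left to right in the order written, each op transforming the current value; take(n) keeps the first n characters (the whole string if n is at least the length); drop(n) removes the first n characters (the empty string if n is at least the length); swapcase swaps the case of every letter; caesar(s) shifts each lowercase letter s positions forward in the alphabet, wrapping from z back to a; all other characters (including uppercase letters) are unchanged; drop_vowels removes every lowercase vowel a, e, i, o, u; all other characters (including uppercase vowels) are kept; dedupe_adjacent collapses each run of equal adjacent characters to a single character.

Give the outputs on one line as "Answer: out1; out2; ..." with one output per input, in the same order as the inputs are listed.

Execution, op by op:
  "zuycz" -> "mhlpm" -> "mhlpm" -> "mhl" -> "idh" -> "i" -> "I"
  "fiindp" -> "svvaqc" -> "svvqc" -> "svv" -> "orr" -> "o" -> "O"
  "vpe" -> "icr" -> "cr" -> "cr" -> "yn" -> "y" -> "Y"
  "gluti" -> "tyhgv" -> "tyhgv" -> "tyh" -> "pud" -> "p" -> "P"
  "ioembgnlezw" -> "vbrzotayrmj" -> "vbrztyrmj" -> "vbr" -> "rxn" -> "r" -> "R"
  "bzkxi" -> "omxkv" -> "mxkv" -> "mxk" -> "itg" -> "i" -> "I"

"I"; "O"; "Y"; "P"; "R"; "I"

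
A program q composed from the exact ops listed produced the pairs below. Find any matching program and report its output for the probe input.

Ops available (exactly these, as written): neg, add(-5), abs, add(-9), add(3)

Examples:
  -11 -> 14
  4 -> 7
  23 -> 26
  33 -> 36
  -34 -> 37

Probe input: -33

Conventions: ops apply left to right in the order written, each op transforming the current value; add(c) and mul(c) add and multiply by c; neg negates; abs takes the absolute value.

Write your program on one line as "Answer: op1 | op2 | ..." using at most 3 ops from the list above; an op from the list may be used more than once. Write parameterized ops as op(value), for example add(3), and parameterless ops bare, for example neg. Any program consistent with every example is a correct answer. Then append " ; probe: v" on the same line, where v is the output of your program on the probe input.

abs | add(3) ; probe: 36

Check, running the answer program on each example:
  -11 -> 11 -> 14
  4 -> 4 -> 7
  23 -> 23 -> 26
  33 -> 33 -> 36
  -34 -> 34 -> 37
  probe: -33 -> 33 -> 36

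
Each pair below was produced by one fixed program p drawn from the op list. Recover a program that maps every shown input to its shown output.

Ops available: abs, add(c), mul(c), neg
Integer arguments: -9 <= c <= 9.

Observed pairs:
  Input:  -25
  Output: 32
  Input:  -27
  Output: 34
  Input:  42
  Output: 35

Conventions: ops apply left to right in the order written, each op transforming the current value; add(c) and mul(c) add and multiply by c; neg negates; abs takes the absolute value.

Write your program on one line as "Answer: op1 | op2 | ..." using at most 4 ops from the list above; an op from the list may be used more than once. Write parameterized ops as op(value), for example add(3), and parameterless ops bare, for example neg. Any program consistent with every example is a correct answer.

neg | add(7) | abs

Check, running the answer program on each example:
  -25 -> 25 -> 32 -> 32
  -27 -> 27 -> 34 -> 34
  42 -> -42 -> -35 -> 35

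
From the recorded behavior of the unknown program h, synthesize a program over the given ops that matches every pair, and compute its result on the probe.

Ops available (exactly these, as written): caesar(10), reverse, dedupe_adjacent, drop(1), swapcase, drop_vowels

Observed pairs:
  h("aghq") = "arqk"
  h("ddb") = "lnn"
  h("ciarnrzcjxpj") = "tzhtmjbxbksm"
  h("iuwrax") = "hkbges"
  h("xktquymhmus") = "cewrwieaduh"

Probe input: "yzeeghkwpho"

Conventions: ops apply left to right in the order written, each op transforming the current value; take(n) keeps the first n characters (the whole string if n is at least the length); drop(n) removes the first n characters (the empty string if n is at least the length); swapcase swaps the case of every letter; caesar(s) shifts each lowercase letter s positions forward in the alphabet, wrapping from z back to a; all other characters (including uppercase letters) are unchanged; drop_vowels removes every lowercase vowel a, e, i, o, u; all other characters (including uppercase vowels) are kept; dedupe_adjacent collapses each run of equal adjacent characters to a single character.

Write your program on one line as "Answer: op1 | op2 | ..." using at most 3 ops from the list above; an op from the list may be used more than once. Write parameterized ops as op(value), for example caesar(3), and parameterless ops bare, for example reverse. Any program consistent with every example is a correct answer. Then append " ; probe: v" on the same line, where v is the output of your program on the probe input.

reverse | caesar(10) ; probe: "yrzgurqooji"

Check, running the answer program on each example:
  "aghq" -> "qhga" -> "arqk"
  "ddb" -> "bdd" -> "lnn"
  "ciarnrzcjxpj" -> "jpxjczrnraic" -> "tzhtmjbxbksm"
  "iuwrax" -> "xarwui" -> "hkbges"
  "xktquymhmus" -> "sumhmyuqtkx" -> "cewrwieaduh"
  probe: "yzeeghkwpho" -> "ohpwkhgeezy" -> "yrzgurqooji"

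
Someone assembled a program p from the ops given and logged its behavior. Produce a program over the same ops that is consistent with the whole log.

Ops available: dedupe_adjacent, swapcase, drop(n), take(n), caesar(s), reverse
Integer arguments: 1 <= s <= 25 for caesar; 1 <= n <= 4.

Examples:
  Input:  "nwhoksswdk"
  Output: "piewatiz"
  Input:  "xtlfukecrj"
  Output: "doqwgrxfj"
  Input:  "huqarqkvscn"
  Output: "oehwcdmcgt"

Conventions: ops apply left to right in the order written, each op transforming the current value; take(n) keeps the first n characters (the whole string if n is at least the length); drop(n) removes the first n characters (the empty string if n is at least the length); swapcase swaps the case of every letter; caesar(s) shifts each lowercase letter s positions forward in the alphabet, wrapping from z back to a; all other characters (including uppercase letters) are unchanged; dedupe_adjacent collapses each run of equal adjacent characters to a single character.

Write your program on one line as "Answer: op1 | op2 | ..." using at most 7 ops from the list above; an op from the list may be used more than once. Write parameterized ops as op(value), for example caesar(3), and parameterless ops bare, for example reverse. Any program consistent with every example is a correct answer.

dedupe_adjacent | caesar(12) | swapcase | reverse | swapcase | drop(1)

Check, running the answer program on each example:
  "nwhoksswdk" -> "nwhokswdk" -> "zitaweipw" -> "ZITAWEIPW" -> "WPIEWATIZ" -> "wpiewatiz" -> "piewatiz"
  "xtlfukecrj" -> "xtlfukecrj" -> "jfxrgwqodv" -> "JFXRGWQODV" -> "VDOQWGRXFJ" -> "vdoqwgrxfj" -> "doqwgrxfj"
  "huqarqkvscn" -> "huqarqkvscn" -> "tgcmdcwheoz" -> "TGCMDCWHEOZ" -> "ZOEHWCDMCGT" -> "zoehwcdmcgt" -> "oehwcdmcgt"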